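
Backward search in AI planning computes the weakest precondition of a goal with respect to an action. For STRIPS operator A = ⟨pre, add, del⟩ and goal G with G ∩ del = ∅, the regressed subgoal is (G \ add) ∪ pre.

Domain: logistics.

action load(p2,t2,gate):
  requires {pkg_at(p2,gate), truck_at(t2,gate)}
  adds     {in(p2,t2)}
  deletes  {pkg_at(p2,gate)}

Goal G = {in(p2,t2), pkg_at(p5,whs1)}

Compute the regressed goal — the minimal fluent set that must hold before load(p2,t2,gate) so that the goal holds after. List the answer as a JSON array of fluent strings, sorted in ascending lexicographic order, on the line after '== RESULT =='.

Regress:
  G ∩ del = {}  (empty — regression defined)
  G \ add = {in(p2,t2), pkg_at(p5,whs1)} \ {in(p2,t2)} = {pkg_at(p5,whs1)}
  ∪ pre   = {pkg_at(p5,whs1)} ∪ {pkg_at(p2,gate), truck_at(t2,gate)}
          = {pkg_at(p2,gate), pkg_at(p5,whs1), truck_at(t2,gate)}

== RESULT ==
["pkg_at(p2,gate)", "pkg_at(p5,whs1)", "truck_at(t2,gate)"]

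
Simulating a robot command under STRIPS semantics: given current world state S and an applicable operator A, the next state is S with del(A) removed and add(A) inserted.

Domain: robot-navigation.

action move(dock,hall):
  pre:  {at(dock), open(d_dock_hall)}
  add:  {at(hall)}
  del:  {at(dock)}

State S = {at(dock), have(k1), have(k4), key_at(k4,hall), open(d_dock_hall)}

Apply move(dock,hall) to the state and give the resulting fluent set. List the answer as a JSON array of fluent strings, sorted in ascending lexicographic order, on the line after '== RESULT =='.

Progress:
  pre ⊆ S: {at(dock), open(d_dock_hall)} ⊆ S  — applicable
  S \ del = {have(k1), have(k4), key_at(k4,hall), open(d_dock_hall)}
  ∪ add   = {at(hall), have(k1), have(k4), key_at(k4,hall), open(d_dock_hall)}

== RESULT ==
["at(hall)", "have(k1)", "have(k4)", "key_at(k4,hall)", "open(d_dock_hall)"]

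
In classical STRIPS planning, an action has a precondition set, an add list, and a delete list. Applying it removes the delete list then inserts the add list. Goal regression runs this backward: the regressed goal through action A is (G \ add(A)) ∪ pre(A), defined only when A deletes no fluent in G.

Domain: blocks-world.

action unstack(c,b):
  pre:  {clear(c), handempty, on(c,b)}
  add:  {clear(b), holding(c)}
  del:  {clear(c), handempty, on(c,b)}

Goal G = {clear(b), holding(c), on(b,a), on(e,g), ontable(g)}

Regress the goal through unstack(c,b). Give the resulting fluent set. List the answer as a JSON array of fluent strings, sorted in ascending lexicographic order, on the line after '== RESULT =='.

Regress:
  G ∩ del = {}  (empty — regression defined)
  G \ add = {clear(b), holding(c), on(b,a), on(e,g), ontable(g)} \ {clear(b), holding(c)} = {on(b,a), on(e,g), ontable(g)}
  ∪ pre   = {on(b,a), on(e,g), ontable(g)} ∪ {clear(c), handempty, on(c,b)}
          = {clear(c), handempty, on(b,a), on(c,b), on(e,g), ontable(g)}

== RESULT ==
["clear(c)", "handempty", "on(b,a)", "on(c,b)", "on(e,g)", "ontable(g)"]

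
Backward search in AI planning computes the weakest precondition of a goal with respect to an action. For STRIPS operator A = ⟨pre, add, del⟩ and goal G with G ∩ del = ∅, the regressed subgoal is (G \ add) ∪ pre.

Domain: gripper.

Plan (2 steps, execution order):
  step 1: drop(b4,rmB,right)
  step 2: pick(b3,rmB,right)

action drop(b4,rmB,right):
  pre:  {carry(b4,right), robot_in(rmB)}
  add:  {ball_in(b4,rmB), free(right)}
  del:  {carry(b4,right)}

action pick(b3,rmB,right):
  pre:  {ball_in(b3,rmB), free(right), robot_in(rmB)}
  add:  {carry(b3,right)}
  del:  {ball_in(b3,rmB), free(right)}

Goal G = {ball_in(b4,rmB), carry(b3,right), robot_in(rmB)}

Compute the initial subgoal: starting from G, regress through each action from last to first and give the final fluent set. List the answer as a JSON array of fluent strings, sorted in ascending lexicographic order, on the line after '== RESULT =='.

Work backward from the goal:
  through step 2 (pick(b3,rmB,right)): drop {carry(b3,right)}, keep {ball_in(b4,rmB), robot_in(rmB)}, require {ball_in(b3,rmB), free(right), robot_in(rmB)}
    → {ball_in(b3,rmB), ball_in(b4,rmB), free(right), robot_in(rmB)}
  through step 1 (drop(b4,rmB,right)): drop {ball_in(b4,rmB), free(right)}, keep {ball_in(b3,rmB), robot_in(rmB)}, require {carry(b4,right), robot_in(rmB)}
    → {ball_in(b3,rmB), carry(b4,right), robot_in(rmB)}

== RESULT ==
["ball_in(b3,rmB)", "carry(b4,right)", "robot_in(rmB)"]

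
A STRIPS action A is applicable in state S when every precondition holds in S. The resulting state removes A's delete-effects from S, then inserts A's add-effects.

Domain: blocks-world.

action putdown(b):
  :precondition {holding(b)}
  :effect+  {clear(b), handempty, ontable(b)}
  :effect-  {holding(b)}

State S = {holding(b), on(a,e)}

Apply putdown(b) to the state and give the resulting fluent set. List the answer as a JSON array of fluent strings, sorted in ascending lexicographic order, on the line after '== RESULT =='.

Progress:
  pre ⊆ S: {holding(b)} ⊆ S  — applicable
  S \ del = {on(a,e)}
  ∪ add   = {clear(b), handempty, on(a,e), ontable(b)}

== RESULT ==
["clear(b)", "handempty", "on(a,e)", "ontable(b)"]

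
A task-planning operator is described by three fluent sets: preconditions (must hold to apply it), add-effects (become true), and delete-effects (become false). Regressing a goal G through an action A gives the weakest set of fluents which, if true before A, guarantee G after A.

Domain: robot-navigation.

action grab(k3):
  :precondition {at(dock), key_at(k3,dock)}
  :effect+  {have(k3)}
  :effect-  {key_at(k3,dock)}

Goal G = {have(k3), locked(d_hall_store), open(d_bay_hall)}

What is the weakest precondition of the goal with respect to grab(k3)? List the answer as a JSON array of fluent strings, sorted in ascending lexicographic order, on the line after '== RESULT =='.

Regress:
  G ∩ del = {}  (empty — regression defined)
  G \ add = {have(k3), locked(d_hall_store), open(d_bay_hall)} \ {have(k3)} = {locked(d_hall_store), open(d_bay_hall)}
  ∪ pre   = {locked(d_hall_store), open(d_bay_hall)} ∪ {at(dock), key_at(k3,dock)}
          = {at(dock), key_at(k3,dock), locked(d_hall_store), open(d_bay_hall)}

== RESULT ==
["at(dock)", "key_at(k3,dock)", "locked(d_hall_store)", "open(d_bay_hall)"]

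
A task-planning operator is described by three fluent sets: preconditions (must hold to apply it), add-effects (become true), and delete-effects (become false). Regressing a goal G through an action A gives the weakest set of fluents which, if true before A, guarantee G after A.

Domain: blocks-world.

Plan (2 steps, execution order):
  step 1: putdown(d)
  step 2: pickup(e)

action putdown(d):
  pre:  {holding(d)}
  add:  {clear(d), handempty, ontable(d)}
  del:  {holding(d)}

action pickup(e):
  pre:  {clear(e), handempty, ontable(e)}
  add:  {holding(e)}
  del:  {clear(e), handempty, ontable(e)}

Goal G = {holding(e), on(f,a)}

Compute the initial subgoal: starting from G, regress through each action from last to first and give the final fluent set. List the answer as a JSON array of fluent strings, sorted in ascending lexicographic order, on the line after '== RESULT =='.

Work backward from the goal:
  through step 2 (pickup(e)): drop {holding(e)}, keep {on(f,a)}, require {clear(e), handempty, ontable(e)}
    → {clear(e), handempty, on(f,a), ontable(e)}
  through step 1 (putdown(d)): drop {handempty}, keep {clear(e), on(f,a), ontable(e)}, require {holding(d)}
    → {clear(e), holding(d), on(f,a), ontable(e)}

== RESULT ==
["clear(e)", "holding(d)", "on(f,a)", "ontable(e)"]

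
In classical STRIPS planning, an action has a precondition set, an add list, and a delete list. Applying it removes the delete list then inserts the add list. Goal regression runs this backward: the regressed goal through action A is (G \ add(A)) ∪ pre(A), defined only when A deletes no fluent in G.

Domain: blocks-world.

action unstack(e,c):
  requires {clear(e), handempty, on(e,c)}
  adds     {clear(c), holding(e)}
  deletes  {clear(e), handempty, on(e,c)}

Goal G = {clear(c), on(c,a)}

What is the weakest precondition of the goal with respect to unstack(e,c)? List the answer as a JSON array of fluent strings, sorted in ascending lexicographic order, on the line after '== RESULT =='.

Compute (G \ add) ∪ pre:
  G ∩ del = {}  (empty — regression defined)
  G \ add = {clear(c), on(c,a)} \ {clear(c), holding(e)} = {on(c,a)}
  ∪ pre   = {on(c,a)} ∪ {clear(e), handempty, on(e,c)}
          = {clear(e), handempty, on(c,a), on(e,c)}

== RESULT ==
["clear(e)", "handempty", "on(c,a)", "on(e,c)"]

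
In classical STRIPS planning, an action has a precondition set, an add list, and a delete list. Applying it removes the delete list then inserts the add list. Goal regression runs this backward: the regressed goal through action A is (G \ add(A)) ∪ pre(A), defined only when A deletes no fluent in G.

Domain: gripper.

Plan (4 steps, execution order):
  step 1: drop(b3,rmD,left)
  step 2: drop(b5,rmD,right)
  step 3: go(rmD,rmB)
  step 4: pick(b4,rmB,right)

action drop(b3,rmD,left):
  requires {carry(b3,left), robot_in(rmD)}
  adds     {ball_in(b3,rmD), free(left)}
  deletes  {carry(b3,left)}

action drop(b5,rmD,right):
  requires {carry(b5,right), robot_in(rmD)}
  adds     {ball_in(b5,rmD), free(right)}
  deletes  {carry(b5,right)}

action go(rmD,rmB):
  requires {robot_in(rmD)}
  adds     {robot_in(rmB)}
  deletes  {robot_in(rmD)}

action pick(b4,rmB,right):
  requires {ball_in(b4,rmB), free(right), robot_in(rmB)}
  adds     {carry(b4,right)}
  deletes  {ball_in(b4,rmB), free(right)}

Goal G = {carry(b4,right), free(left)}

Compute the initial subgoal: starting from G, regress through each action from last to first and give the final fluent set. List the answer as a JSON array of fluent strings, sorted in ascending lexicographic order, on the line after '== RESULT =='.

Regress step by step:
  through step 4 (pick(b4,rmB,right)): drop {carry(b4,right)}, keep {free(left)}, require {ball_in(b4,rmB), free(right), robot_in(rmB)}
    → {ball_in(b4,rmB), free(left), free(right), robot_in(rmB)}
  through step 3 (go(rmD,rmB)): drop {robot_in(rmB)}, keep {ball_in(b4,rmB), free(left), free(right)}, require {robot_in(rmD)}
    → {ball_in(b4,rmB), free(left), free(right), robot_in(rmD)}
  through step 2 (drop(b5,rmD,right)): drop {free(right)}, keep {ball_in(b4,rmB), free(left), robot_in(rmD)}, require {carry(b5,right), robot_in(rmD)}
    → {ball_in(b4,rmB), carry(b5,right), free(left), robot_in(rmD)}
  through step 1 (drop(b3,rmD,left)): drop {free(left)}, keep {ball_in(b4,rmB), carry(b5,right), robot_in(rmD)}, require {carry(b3,left), robot_in(rmD)}
    → {ball_in(b4,rmB), carry(b3,left), carry(b5,right), robot_in(rmD)}

== RESULT ==
["ball_in(b4,rmB)", "carry(b3,left)", "carry(b5,right)", "robot_in(rmD)"]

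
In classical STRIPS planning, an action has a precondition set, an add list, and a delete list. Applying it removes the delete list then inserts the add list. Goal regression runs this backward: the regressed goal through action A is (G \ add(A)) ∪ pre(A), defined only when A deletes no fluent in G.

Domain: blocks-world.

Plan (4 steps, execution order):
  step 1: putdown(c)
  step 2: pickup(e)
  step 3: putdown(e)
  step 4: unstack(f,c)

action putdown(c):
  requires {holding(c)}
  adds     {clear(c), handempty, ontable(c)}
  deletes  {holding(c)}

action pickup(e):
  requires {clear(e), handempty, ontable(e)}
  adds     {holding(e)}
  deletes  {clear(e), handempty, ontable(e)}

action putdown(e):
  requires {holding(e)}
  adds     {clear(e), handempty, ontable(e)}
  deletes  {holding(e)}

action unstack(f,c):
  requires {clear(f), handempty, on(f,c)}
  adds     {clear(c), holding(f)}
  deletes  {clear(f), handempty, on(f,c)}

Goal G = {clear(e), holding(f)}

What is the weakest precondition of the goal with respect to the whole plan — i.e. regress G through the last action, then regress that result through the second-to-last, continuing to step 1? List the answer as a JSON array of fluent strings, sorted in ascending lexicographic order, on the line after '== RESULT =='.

Work backward from the goal:
  through step 4 (unstack(f,c)): drop {holding(f)}, keep {clear(e)}, require {clear(f), handempty, on(f,c)}
    → {clear(e), clear(f), handempty, on(f,c)}
  through step 3 (putdown(e)): drop {clear(e), handempty}, keep {clear(f), on(f,c)}, require {holding(e)}
    → {clear(f), holding(e), on(f,c)}
  through step 2 (pickup(e)): drop {holding(e)}, keep {clear(f), on(f,c)}, require {clear(e), handempty, ontable(e)}
    → {clear(e), clear(f), handempty, on(f,c), ontable(e)}
  through step 1 (putdown(c)): drop {handempty}, keep {clear(e), clear(f), on(f,c), ontable(e)}, require {holding(c)}
    → {clear(e), clear(f), holding(c), on(f,c), ontable(e)}

== RESULT ==
["clear(e)", "clear(f)", "holding(c)", "on(f,c)", "ontable(e)"]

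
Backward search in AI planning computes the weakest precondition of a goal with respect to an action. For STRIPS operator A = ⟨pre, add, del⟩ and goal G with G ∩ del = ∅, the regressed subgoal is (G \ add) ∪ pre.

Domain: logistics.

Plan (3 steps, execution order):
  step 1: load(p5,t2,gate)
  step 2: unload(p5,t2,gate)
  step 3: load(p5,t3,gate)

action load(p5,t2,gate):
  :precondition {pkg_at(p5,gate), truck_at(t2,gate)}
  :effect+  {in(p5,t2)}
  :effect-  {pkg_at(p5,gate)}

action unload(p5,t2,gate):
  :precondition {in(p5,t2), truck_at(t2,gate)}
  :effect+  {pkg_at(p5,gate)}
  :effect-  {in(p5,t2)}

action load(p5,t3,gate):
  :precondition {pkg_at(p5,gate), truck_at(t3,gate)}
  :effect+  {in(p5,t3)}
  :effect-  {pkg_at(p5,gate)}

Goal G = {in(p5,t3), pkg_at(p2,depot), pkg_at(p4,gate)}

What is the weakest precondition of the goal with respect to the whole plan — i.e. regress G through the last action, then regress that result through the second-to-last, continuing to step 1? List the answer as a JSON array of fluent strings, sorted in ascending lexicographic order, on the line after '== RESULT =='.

Work backward from the goal:
  through step 3 (load(p5,t3,gate)): drop {in(p5,t3)}, keep {pkg_at(p2,depot), pkg_at(p4,gate)}, require {pkg_at(p5,gate), truck_at(t3,gate)}
    → {pkg_at(p2,depot), pkg_at(p4,gate), pkg_at(p5,gate), truck_at(t3,gate)}
  through step 2 (unload(p5,t2,gate)): drop {pkg_at(p5,gate)}, keep {pkg_at(p2,depot), pkg_at(p4,gate), truck_at(t3,gate)}, require {in(p5,t2), truck_at(t2,gate)}
    → {in(p5,t2), pkg_at(p2,depot), pkg_at(p4,gate), truck_at(t2,gate), truck_at(t3,gate)}
  through step 1 (load(p5,t2,gate)): drop {in(p5,t2)}, keep {pkg_at(p2,depot), pkg_at(p4,gate), truck_at(t2,gate), truck_at(t3,gate)}, require {pkg_at(p5,gate), truck_at(t2,gate)}
    → {pkg_at(p2,depot), pkg_at(p4,gate), pkg_at(p5,gate), truck_at(t2,gate), truck_at(t3,gate)}

== RESULT ==
["pkg_at(p2,depot)", "pkg_at(p4,gate)", "pkg_at(p5,gate)", "truck_at(t2,gate)", "truck_at(t3,gate)"]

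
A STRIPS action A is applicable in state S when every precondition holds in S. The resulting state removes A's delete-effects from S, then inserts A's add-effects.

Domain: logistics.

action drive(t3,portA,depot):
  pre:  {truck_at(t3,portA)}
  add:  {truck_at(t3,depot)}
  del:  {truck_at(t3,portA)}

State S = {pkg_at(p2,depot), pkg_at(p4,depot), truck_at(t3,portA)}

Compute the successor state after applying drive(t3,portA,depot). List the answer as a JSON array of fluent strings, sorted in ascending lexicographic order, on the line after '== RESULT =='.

Compute (S \ del) ∪ add:
  pre ⊆ S: {truck_at(t3,portA)} ⊆ S  — applicable
  S \ del = {pkg_at(p2,depot), pkg_at(p4,depot)}
  ∪ add   = {pkg_at(p2,depot), pkg_at(p4,depot), truck_at(t3,depot)}

== RESULT ==
["pkg_at(p2,depot)", "pkg_at(p4,depot)", "truck_at(t3,depot)"]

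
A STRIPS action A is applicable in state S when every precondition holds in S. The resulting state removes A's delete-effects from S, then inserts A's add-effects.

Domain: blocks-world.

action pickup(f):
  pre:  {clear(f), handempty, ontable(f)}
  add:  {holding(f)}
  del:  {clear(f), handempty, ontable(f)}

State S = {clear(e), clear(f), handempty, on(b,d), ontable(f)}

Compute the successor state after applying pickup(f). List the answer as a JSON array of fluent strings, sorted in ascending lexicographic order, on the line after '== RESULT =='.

Progress:
  pre ⊆ S: {clear(f), handempty, ontable(f)} ⊆ S  — applicable
  S \ del = {clear(e), on(b,d)}
  ∪ add   = {clear(e), holding(f), on(b,d)}

== RESULT ==
["clear(e)", "holding(f)", "on(b,d)"]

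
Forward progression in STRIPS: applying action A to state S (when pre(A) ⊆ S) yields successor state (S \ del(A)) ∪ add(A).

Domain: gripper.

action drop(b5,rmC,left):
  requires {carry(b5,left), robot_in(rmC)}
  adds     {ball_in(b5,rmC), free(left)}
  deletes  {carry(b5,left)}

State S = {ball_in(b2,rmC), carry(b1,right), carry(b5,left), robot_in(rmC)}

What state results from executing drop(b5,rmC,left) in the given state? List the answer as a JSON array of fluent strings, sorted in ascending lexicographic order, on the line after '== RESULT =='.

Compute (S \ del) ∪ add:
  pre ⊆ S: {carry(b5,left), robot_in(rmC)} ⊆ S  — applicable
  S \ del = {ball_in(b2,rmC), carry(b1,right), robot_in(rmC)}
  ∪ add   = {ball_in(b2,rmC), ball_in(b5,rmC), carry(b1,right), free(left), robot_in(rmC)}

== RESULT ==
["ball_in(b2,rmC)", "ball_in(b5,rmC)", "carry(b1,right)", "free(left)", "robot_in(rmC)"]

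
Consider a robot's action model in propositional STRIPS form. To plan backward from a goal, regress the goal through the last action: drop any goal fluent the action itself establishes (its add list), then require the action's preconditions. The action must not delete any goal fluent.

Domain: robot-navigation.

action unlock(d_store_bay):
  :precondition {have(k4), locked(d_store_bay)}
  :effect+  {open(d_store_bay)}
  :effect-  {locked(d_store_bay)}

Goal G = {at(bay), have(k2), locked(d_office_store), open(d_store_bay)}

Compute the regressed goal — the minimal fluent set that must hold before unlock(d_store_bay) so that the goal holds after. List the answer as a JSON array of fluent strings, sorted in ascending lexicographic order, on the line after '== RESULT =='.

Compute (G \ add) ∪ pre:
  G ∩ del = {}  (empty — regression defined)
  G \ add = {at(bay), have(k2), locked(d_office_store), open(d_store_bay)} \ {open(d_store_bay)} = {at(bay), have(k2), locked(d_office_store)}
  ∪ pre   = {at(bay), have(k2), locked(d_office_store)} ∪ {have(k4), locked(d_store_bay)}
          = {at(bay), have(k2), have(k4), locked(d_office_store), locked(d_store_bay)}

== RESULT ==
["at(bay)", "have(k2)", "have(k4)", "locked(d_office_store)", "locked(d_store_bay)"]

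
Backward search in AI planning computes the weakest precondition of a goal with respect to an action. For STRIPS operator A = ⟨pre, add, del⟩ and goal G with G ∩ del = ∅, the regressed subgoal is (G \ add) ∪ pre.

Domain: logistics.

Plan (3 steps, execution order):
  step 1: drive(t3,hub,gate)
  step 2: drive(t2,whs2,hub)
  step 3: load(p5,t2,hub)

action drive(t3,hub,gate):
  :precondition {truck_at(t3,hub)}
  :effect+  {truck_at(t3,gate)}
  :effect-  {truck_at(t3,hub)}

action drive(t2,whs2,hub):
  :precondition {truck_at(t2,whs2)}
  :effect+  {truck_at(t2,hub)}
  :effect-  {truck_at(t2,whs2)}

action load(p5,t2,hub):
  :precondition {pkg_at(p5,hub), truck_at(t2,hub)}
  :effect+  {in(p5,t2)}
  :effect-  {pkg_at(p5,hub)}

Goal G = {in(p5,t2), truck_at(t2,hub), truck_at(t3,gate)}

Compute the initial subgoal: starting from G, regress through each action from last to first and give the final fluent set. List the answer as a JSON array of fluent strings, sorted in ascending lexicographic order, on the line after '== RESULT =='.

Regress step by step:
  through step 3 (load(p5,t2,hub)): drop {in(p5,t2)}, keep {truck_at(t2,hub), truck_at(t3,gate)}, require {pkg_at(p5,hub), truck_at(t2,hub)}
    → {pkg_at(p5,hub), truck_at(t2,hub), truck_at(t3,gate)}
  through step 2 (drive(t2,whs2,hub)): drop {truck_at(t2,hub)}, keep {pkg_at(p5,hub), truck_at(t3,gate)}, require {truck_at(t2,whs2)}
    → {pkg_at(p5,hub), truck_at(t2,whs2), truck_at(t3,gate)}
  through step 1 (drive(t3,hub,gate)): drop {truck_at(t3,gate)}, keep {pkg_at(p5,hub), truck_at(t2,whs2)}, require {truck_at(t3,hub)}
    → {pkg_at(p5,hub), truck_at(t2,whs2), truck_at(t3,hub)}

== RESULT ==
["pkg_at(p5,hub)", "truck_at(t2,whs2)", "truck_at(t3,hub)"]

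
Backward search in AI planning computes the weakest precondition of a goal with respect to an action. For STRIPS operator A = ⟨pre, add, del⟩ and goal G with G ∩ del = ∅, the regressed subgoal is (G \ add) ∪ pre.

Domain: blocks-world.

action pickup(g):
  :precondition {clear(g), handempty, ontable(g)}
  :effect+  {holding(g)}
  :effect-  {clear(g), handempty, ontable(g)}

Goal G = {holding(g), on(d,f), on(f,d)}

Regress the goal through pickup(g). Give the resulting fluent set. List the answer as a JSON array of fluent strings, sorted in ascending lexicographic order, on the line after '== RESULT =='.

Compute (G \ add) ∪ pre:
  G ∩ del = {}  (empty — regression defined)
  G \ add = {holding(g), on(d,f), on(f,d)} \ {holding(g)} = {on(d,f), on(f,d)}
  ∪ pre   = {on(d,f), on(f,d)} ∪ {clear(g), handempty, ontable(g)}
          = {clear(g), handempty, on(d,f), on(f,d), ontable(g)}

== RESULT ==
["clear(g)", "handempty", "on(d,f)", "on(f,d)", "ontable(g)"]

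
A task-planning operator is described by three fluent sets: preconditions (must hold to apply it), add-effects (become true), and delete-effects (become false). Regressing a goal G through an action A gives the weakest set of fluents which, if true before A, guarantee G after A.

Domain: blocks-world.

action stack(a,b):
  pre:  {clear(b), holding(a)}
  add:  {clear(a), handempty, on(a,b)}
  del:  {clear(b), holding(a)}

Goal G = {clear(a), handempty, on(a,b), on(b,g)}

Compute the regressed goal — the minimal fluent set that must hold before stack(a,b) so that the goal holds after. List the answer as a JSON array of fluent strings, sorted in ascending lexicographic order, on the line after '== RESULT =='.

Regress:
  G ∩ del = {}  (empty — regression defined)
  G \ add = {clear(a), handempty, on(a,b), on(b,g)} \ {clear(a), handempty, on(a,b)} = {on(b,g)}
  ∪ pre   = {on(b,g)} ∪ {clear(b), holding(a)}
          = {clear(b), holding(a), on(b,g)}

== RESULT ==
["clear(b)", "holding(a)", "on(b,g)"]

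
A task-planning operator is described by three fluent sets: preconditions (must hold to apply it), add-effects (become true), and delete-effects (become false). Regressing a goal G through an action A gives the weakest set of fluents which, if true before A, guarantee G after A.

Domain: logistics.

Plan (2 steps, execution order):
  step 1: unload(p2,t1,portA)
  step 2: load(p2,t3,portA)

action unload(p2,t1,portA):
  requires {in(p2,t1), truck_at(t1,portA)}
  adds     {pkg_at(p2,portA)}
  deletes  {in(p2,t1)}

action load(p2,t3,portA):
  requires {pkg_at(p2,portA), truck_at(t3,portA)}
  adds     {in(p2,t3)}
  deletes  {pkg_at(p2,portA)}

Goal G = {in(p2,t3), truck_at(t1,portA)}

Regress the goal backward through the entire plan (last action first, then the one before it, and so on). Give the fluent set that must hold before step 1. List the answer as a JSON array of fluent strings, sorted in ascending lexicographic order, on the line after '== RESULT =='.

Work backward from the goal:
  through step 2 (load(p2,t3,portA)): drop {in(p2,t3)}, keep {truck_at(t1,portA)}, require {pkg_at(p2,portA), truck_at(t3,portA)}
    → {pkg_at(p2,portA), truck_at(t1,portA), truck_at(t3,portA)}
  through step 1 (unload(p2,t1,portA)): drop {pkg_at(p2,portA)}, keep {truck_at(t1,portA), truck_at(t3,portA)}, require {in(p2,t1), truck_at(t1,portA)}
    → {in(p2,t1), truck_at(t1,portA), truck_at(t3,portA)}

== RESULT ==
["in(p2,t1)", "truck_at(t1,portA)", "truck_at(t3,portA)"]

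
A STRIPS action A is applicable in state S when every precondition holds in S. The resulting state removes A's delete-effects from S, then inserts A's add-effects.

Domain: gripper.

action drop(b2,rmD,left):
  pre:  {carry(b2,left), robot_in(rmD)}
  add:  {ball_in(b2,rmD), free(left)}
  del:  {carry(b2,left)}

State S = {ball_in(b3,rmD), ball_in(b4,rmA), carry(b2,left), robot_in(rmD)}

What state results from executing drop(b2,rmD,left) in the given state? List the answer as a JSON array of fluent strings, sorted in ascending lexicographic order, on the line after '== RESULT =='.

Compute (S \ del) ∪ add:
  pre ⊆ S: {carry(b2,left), robot_in(rmD)} ⊆ S  — applicable
  S \ del = {ball_in(b3,rmD), ball_in(b4,rmA), robot_in(rmD)}
  ∪ add   = {ball_in(b2,rmD), ball_in(b3,rmD), ball_in(b4,rmA), free(left), robot_in(rmD)}

== RESULT ==
["ball_in(b2,rmD)", "ball_in(b3,rmD)", "ball_in(b4,rmA)", "free(left)", "robot_in(rmD)"]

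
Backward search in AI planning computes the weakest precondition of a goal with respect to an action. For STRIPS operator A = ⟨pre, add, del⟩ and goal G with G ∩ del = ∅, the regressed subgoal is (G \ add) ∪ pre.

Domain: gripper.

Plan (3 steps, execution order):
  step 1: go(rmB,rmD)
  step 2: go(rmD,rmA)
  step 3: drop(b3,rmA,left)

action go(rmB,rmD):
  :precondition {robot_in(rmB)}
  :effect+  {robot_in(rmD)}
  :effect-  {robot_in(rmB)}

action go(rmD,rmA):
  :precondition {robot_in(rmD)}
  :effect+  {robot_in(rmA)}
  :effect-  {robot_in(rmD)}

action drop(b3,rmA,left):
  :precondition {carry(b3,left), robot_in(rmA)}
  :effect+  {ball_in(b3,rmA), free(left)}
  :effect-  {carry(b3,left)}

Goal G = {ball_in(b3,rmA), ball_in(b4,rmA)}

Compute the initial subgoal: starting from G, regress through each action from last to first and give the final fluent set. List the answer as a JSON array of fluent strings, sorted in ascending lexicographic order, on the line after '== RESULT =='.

Regress step by step:
  through step 3 (drop(b3,rmA,left)): drop {ball_in(b3,rmA)}, keep {ball_in(b4,rmA)}, require {carry(b3,left), robot_in(rmA)}
    → {ball_in(b4,rmA), carry(b3,left), robot_in(rmA)}
  through step 2 (go(rmD,rmA)): drop {robot_in(rmA)}, keep {ball_in(b4,rmA), carry(b3,left)}, require {robot_in(rmD)}
    → {ball_in(b4,rmA), carry(b3,left), robot_in(rmD)}
  through step 1 (go(rmB,rmD)): drop {robot_in(rmD)}, keep {ball_in(b4,rmA), carry(b3,left)}, require {robot_in(rmB)}
    → {ball_in(b4,rmA), carry(b3,left), robot_in(rmB)}

== RESULT ==
["ball_in(b4,rmA)", "carry(b3,left)", "robot_in(rmB)"]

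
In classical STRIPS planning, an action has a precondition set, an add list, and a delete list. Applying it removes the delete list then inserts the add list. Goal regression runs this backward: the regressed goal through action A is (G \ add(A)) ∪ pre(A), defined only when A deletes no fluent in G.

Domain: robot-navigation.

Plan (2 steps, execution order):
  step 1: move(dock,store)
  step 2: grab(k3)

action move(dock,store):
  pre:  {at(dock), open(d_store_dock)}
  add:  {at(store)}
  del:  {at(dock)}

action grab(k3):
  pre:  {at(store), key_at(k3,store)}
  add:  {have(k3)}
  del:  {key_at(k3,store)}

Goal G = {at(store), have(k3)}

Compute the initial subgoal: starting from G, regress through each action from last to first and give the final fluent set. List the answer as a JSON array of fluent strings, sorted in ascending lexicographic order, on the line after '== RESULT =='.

Regress step by step:
  through step 2 (grab(k3)): drop {have(k3)}, keep {at(store)}, require {at(store), key_at(k3,store)}
    → {at(store), key_at(k3,store)}
  through step 1 (move(dock,store)): drop {at(store)}, keep {key_at(k3,store)}, require {at(dock), open(d_store_dock)}
    → {at(dock), key_at(k3,store), open(d_store_dock)}

== RESULT ==
["at(dock)", "key_at(k3,store)", "open(d_store_dock)"]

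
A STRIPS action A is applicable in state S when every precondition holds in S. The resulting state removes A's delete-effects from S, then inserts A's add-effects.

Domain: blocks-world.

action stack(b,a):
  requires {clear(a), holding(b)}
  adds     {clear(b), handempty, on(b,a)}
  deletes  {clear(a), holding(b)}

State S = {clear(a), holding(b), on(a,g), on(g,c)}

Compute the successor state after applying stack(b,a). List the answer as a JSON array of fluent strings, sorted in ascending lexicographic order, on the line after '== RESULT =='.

Compute (S \ del) ∪ add:
  pre ⊆ S: {clear(a), holding(b)} ⊆ S  — applicable
  S \ del = {on(a,g), on(g,c)}
  ∪ add   = {clear(b), handempty, on(a,g), on(b,a), on(g,c)}

== RESULT ==
["clear(b)", "handempty", "on(a,g)", "on(b,a)", "on(g,c)"]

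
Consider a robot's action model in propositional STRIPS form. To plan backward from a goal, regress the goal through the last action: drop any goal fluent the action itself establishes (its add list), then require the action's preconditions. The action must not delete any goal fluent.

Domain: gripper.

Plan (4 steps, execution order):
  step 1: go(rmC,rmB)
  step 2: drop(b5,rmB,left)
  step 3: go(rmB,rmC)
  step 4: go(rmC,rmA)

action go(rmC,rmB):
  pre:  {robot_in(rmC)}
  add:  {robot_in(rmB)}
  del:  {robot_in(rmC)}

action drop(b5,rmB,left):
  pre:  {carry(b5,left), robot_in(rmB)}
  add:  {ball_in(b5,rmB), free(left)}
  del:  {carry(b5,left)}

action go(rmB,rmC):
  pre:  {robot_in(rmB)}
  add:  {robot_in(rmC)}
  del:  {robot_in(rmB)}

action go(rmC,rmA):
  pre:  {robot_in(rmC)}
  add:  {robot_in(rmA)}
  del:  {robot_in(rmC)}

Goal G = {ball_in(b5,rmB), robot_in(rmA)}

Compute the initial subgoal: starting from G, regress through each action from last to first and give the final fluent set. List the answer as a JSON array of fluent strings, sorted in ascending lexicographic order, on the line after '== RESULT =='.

Work backward from the goal:
  through step 4 (go(rmC,rmA)): drop {robot_in(rmA)}, keep {ball_in(b5,rmB)}, require {robot_in(rmC)}
    → {ball_in(b5,rmB), robot_in(rmC)}
  through step 3 (go(rmB,rmC)): drop {robot_in(rmC)}, keep {ball_in(b5,rmB)}, require {robot_in(rmB)}
    → {ball_in(b5,rmB), robot_in(rmB)}
  through step 2 (drop(b5,rmB,left)): drop {ball_in(b5,rmB)}, keep {robot_in(rmB)}, require {carry(b5,left), robot_in(rmB)}
    → {carry(b5,left), robot_in(rmB)}
  through step 1 (go(rmC,rmB)): drop {robot_in(rmB)}, keep {carry(b5,left)}, require {robot_in(rmC)}
    → {carry(b5,left), robot_in(rmC)}

== RESULT ==
["carry(b5,left)", "robot_in(rmC)"]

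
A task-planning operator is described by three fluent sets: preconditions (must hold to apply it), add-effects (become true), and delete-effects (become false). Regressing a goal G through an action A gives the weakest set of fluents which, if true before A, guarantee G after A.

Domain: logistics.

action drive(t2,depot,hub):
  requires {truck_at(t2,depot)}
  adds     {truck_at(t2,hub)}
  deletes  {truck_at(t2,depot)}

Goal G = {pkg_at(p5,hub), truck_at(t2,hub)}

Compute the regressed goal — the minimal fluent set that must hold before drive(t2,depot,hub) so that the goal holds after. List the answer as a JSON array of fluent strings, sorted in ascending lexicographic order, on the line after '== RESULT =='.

Regress:
  G ∩ del = {}  (empty — regression defined)
  G \ add = {pkg_at(p5,hub), truck_at(t2,hub)} \ {truck_at(t2,hub)} = {pkg_at(p5,hub)}
  ∪ pre   = {pkg_at(p5,hub)} ∪ {truck_at(t2,depot)}
          = {pkg_at(p5,hub), truck_at(t2,depot)}

== RESULT ==
["pkg_at(p5,hub)", "truck_at(t2,depot)"]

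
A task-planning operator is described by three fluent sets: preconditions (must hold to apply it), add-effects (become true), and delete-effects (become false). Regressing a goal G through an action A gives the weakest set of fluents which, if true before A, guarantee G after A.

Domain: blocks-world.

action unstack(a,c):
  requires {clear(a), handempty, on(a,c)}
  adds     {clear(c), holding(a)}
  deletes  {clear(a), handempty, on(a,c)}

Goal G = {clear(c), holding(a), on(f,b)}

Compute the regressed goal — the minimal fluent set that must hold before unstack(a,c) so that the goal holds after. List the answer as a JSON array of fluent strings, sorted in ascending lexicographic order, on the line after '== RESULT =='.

Compute (G \ add) ∪ pre:
  G ∩ del = {}  (empty — regression defined)
  G \ add = {clear(c), holding(a), on(f,b)} \ {clear(c), holding(a)} = {on(f,b)}
  ∪ pre   = {on(f,b)} ∪ {clear(a), handempty, on(a,c)}
          = {clear(a), handempty, on(a,c), on(f,b)}

== RESULT ==
["clear(a)", "handempty", "on(a,c)", "on(f,b)"]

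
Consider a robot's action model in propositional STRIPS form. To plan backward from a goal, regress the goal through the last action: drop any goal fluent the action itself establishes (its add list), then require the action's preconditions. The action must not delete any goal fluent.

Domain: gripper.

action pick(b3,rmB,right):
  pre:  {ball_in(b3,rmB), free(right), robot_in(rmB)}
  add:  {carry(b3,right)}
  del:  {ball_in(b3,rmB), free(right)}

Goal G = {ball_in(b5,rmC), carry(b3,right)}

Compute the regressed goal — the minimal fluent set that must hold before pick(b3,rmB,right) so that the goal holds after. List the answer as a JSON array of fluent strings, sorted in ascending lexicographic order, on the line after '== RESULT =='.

Regress:
  G ∩ del = {}  (empty — regression defined)
  G \ add = {ball_in(b5,rmC), carry(b3,right)} \ {carry(b3,right)} = {ball_in(b5,rmC)}
  ∪ pre   = {ball_in(b5,rmC)} ∪ {ball_in(b3,rmB), free(right), robot_in(rmB)}
          = {ball_in(b3,rmB), ball_in(b5,rmC), free(right), robot_in(rmB)}

== RESULT ==
["ball_in(b3,rmB)", "ball_in(b5,rmC)", "free(right)", "robot_in(rmB)"]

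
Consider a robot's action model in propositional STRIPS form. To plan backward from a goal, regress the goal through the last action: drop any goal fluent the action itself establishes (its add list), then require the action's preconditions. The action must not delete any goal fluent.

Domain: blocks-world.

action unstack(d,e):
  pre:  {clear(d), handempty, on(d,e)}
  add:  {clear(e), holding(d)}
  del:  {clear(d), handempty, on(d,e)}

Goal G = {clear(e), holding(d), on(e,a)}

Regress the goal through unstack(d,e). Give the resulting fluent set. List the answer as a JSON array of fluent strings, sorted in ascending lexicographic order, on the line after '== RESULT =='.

Compute (G \ add) ∪ pre:
  G ∩ del = {}  (empty — regression defined)
  G \ add = {clear(e), holding(d), on(e,a)} \ {clear(e), holding(d)} = {on(e,a)}
  ∪ pre   = {on(e,a)} ∪ {clear(d), handempty, on(d,e)}
          = {clear(d), handempty, on(d,e), on(e,a)}

== RESULT ==
["clear(d)", "handempty", "on(d,e)", "on(e,a)"]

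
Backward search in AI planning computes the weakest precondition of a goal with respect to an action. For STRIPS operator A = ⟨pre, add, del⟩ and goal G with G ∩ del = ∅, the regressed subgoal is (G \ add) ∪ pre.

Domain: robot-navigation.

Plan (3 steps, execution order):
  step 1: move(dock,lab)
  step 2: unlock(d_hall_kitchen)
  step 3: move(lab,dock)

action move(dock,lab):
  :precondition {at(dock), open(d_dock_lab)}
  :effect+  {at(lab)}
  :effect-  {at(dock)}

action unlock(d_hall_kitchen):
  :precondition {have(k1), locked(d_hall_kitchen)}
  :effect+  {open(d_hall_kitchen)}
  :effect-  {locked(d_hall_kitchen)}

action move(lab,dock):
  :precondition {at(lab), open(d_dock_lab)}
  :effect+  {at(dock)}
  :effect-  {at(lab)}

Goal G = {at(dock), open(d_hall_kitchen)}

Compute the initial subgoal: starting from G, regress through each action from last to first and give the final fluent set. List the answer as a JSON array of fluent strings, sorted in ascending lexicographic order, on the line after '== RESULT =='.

Regress step by step:
  through step 3 (move(lab,dock)): drop {at(dock)}, keep {open(d_hall_kitchen)}, require {at(lab), open(d_dock_lab)}
    → {at(lab), open(d_dock_lab), open(d_hall_kitchen)}
  through step 2 (unlock(d_hall_kitchen)): drop {open(d_hall_kitchen)}, keep {at(lab), open(d_dock_lab)}, require {have(k1), locked(d_hall_kitchen)}
    → {at(lab), have(k1), locked(d_hall_kitchen), open(d_dock_lab)}
  through step 1 (move(dock,lab)): drop {at(lab)}, keep {have(k1), locked(d_hall_kitchen), open(d_dock_lab)}, require {at(dock), open(d_dock_lab)}
    → {at(dock), have(k1), locked(d_hall_kitchen), open(d_dock_lab)}

== RESULT ==
["at(dock)", "have(k1)", "locked(d_hall_kitchen)", "open(d_dock_lab)"]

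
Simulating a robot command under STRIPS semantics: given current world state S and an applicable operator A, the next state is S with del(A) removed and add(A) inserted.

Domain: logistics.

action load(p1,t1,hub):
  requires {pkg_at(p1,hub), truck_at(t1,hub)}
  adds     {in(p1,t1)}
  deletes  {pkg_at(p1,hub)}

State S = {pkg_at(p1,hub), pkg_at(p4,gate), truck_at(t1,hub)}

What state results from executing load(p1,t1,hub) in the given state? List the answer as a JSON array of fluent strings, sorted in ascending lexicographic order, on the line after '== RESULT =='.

Progress:
  pre ⊆ S: {pkg_at(p1,hub), truck_at(t1,hub)} ⊆ S  — applicable
  S \ del = {pkg_at(p4,gate), truck_at(t1,hub)}
  ∪ add   = {in(p1,t1), pkg_at(p4,gate), truck_at(t1,hub)}

== RESULT ==
["in(p1,t1)", "pkg_at(p4,gate)", "truck_at(t1,hub)"]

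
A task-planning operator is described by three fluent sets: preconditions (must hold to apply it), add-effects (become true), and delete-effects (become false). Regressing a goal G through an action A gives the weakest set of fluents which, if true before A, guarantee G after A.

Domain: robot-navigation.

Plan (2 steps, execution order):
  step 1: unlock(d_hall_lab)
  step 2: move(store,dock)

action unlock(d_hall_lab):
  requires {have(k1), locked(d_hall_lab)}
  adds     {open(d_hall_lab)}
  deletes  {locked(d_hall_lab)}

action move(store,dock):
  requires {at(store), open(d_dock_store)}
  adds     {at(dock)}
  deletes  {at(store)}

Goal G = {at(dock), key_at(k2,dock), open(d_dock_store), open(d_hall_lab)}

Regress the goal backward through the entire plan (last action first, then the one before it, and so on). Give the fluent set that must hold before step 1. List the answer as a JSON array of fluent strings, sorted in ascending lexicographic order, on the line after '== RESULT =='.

Work backward from the goal:
  through step 2 (move(store,dock)): drop {at(dock)}, keep {key_at(k2,dock), open(d_dock_store), open(d_hall_lab)}, require {at(store), open(d_dock_store)}
    → {at(store), key_at(k2,dock), open(d_dock_store), open(d_hall_lab)}
  through step 1 (unlock(d_hall_lab)): drop {open(d_hall_lab)}, keep {at(store), key_at(k2,dock), open(d_dock_store)}, require {have(k1), locked(d_hall_lab)}
    → {at(store), have(k1), key_at(k2,dock), locked(d_hall_lab), open(d_dock_store)}

== RESULT ==
["at(store)", "have(k1)", "key_at(k2,dock)", "locked(d_hall_lab)", "open(d_dock_store)"]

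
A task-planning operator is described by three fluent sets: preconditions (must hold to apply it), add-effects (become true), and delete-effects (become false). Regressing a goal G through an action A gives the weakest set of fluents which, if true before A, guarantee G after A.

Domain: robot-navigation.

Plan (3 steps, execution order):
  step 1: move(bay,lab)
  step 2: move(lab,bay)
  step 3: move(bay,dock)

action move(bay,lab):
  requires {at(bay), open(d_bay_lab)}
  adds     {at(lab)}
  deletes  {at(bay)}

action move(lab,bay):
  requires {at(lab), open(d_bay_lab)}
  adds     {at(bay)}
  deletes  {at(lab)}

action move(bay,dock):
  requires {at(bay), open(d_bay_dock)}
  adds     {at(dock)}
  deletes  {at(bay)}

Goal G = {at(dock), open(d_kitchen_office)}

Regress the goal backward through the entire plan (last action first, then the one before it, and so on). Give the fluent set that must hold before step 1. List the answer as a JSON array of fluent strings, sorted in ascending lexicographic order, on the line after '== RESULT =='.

Work backward from the goal:
  through step 3 (move(bay,dock)): drop {at(dock)}, keep {open(d_kitchen_office)}, require {at(bay), open(d_bay_dock)}
    → {at(bay), open(d_bay_dock), open(d_kitchen_office)}
  through step 2 (move(lab,bay)): drop {at(bay)}, keep {open(d_bay_dock), open(d_kitchen_office)}, require {at(lab), open(d_bay_lab)}
    → {at(lab), open(d_bay_dock), open(d_bay_lab), open(d_kitchen_office)}
  through step 1 (move(bay,lab)): drop {at(lab)}, keep {open(d_bay_dock), open(d_bay_lab), open(d_kitchen_office)}, require {at(bay), open(d_bay_lab)}
    → {at(bay), open(d_bay_dock), open(d_bay_lab), open(d_kitchen_office)}

== RESULT ==
["at(bay)", "open(d_bay_dock)", "open(d_bay_lab)", "open(d_kitchen_office)"]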